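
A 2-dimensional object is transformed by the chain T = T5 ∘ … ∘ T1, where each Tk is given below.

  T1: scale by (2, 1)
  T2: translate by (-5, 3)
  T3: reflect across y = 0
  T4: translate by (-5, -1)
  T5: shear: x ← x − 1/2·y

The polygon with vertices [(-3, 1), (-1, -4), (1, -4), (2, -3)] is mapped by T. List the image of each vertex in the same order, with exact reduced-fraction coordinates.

image vertices: (-27/2, -5), (-12, 0), (-8, 0), (-11/2, -1)

T1 scale by (2, 1): (-3, 1) → (-6, 1); (-1, -4) → (-2, -4); (1, -4) → (2, -4); (2, -3) → (4, -3)
T2 translate by (-5, 3): (-6, 1) → (-11, 4); (-2, -4) → (-7, -1); (2, -4) → (-3, -1); (4, -3) → (-1, 0)
T3 reflect across y = 0: (-11, 4) → (-11, -4); (-7, -1) → (-7, 1); (-3, -1) → (-3, 1); (-1, 0) → (-1, 0)
T4 translate by (-5, -1): (-11, -4) → (-16, -5); (-7, 1) → (-12, 0); (-3, 1) → (-8, 0); (-1, 0) → (-6, -1)
T5 shear: x ← x − 1/2·y: (-16, -5) → (-27/2, -5); (-12, 0) → (-12, 0); (-8, 0) → (-8, 0); (-6, -1) → (-11/2, -1)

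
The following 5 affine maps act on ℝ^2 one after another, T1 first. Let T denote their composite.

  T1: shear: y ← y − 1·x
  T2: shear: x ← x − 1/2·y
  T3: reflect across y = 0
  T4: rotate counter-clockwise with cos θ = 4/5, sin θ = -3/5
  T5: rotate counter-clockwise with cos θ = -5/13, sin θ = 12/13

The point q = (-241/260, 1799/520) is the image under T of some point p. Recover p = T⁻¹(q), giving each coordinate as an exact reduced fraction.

p = (9/4, 1/2)

T1 = [1 0 0; -1 1 0; 0 0 1]
T2·T1 = [3/2 -1/2 0; -1 1 0; 0 0 1]
T3·…·T1 = [3/2 -1/2 0; 1 -1 0; 0 0 1]
T4·…·T1 = [9/5 -1 0; -1/10 -1/2 0; 0 0 1]
T5·…·T1 = [-3/5 11/13 0; 17/10 -19/26 0; 0 0 1]
det M = -1; M⁻¹ = [19/26 11/13 0; 17/10 3/5 0; 0 0 1]
M⁻¹ · (-241/260, 1799/520)ᵀ = (9/4, 1/2)ᵀ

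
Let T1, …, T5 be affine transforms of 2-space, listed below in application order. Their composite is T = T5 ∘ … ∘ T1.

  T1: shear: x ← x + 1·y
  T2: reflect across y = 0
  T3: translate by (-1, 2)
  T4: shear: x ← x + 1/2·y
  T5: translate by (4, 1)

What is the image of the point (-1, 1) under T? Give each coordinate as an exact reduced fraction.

T(p) = (7/2, 2)

T1 shear: x ← x + 1·y: (-1, 1) → (0, 1)
T2 reflect across y = 0: (0, 1) → (0, -1)
T3 translate by (-1, 2): (0, -1) → (-1, 1)
T4 shear: x ← x + 1/2·y: (-1, 1) → (-1/2, 1)
T5 translate by (4, 1): (-1/2, 1) → (7/2, 2)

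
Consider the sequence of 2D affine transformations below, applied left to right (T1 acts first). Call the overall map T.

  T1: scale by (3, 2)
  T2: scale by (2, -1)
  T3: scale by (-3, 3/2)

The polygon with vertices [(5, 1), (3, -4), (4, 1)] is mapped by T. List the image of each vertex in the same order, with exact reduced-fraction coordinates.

T1 scale by (3, 2): (5, 1) → (15, 2); (3, -4) → (9, -8); (4, 1) → (12, 2)
T2 scale by (2, -1): (15, 2) → (30, -2); (9, -8) → (18, 8); (12, 2) → (24, -2)
T3 scale by (-3, 3/2): (30, -2) → (-90, -3); (18, 8) → (-54, 12); (24, -2) → (-72, -3)

image vertices: (-90, -3), (-54, 12), (-72, -3)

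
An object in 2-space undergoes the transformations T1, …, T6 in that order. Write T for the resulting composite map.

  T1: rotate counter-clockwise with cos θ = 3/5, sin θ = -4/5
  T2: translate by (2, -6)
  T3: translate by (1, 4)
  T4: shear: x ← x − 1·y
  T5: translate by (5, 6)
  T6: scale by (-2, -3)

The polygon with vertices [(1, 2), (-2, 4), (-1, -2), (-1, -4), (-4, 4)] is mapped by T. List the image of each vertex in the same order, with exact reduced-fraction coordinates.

T1 rotate counter-clockwise with cos θ = 3/5, sin θ = -4/5: (1, 2) → (11/5, 2/5); (-2, 4) → (2, 4); (-1, -2) → (-11/5, -2/5); (-1, -4) → (-19/5, -8/5); (-4, 4) → (4/5, 28/5)
T2 translate by (2, -6): (11/5, 2/5) → (21/5, -28/5); (2, 4) → (4, -2); (-11/5, -2/5) → (-1/5, -32/5); (-19/5, -8/5) → (-9/5, -38/5); (4/5, 28/5) → (14/5, -2/5)
T3 translate by (1, 4): (21/5, -28/5) → (26/5, -8/5); (4, -2) → (5, 2); (-1/5, -32/5) → (4/5, -12/5); (-9/5, -38/5) → (-4/5, -18/5); (14/5, -2/5) → (19/5, 18/5)
T4 shear: x ← x − 1·y: (26/5, -8/5) → (34/5, -8/5); (5, 2) → (3, 2); (4/5, -12/5) → (16/5, -12/5); (-4/5, -18/5) → (14/5, -18/5); (19/5, 18/5) → (1/5, 18/5)
T5 translate by (5, 6): (34/5, -8/5) → (59/5, 22/5); (3, 2) → (8, 8); (16/5, -12/5) → (41/5, 18/5); (14/5, -18/5) → (39/5, 12/5); (1/5, 18/5) → (26/5, 48/5)
T6 scale by (-2, -3): (59/5, 22/5) → (-118/5, -66/5); (8, 8) → (-16, -24); (41/5, 18/5) → (-82/5, -54/5); (39/5, 12/5) → (-78/5, -36/5); (26/5, 48/5) → (-52/5, -144/5)

image vertices: (-118/5, -66/5), (-16, -24), (-82/5, -54/5), (-78/5, -36/5), (-52/5, -144/5)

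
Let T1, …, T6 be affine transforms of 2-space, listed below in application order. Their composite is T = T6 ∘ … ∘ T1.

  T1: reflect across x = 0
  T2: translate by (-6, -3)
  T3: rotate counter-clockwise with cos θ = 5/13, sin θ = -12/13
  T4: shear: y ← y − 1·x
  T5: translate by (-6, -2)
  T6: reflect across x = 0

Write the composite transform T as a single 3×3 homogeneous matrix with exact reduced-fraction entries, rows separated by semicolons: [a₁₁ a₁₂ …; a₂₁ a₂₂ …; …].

T1 = [-1 0 0; 0 1 0; 0 0 1]
T2·T1 = [-1 0 -6; 0 1 -3; 0 0 1]
T3·…·T1 = [-5/13 12/13 -66/13; 12/13 5/13 57/13; 0 0 1]
T4·…·T1 = [-5/13 12/13 -66/13; 17/13 -7/13 123/13; 0 0 1]
T5·…·T1 = [-5/13 12/13 -144/13; 17/13 -7/13 97/13; 0 0 1]
T6·…·T1 = [5/13 -12/13 144/13; 17/13 -7/13 97/13; 0 0 1]

T = [5/13 -12/13 144/13; 17/13 -7/13 97/13; 0 0 1]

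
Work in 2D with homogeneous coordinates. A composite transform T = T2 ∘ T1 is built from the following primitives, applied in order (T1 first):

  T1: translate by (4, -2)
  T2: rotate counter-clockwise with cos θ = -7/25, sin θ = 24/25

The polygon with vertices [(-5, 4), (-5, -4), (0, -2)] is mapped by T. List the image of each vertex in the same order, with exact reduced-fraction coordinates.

T1 translate by (4, -2): (-5, 4) → (-1, 2); (-5, -4) → (-1, -6); (0, -2) → (4, -4)
T2 rotate counter-clockwise with cos θ = -7/25, sin θ = 24/25: (-1, 2) → (-41/25, -38/25); (-1, -6) → (151/25, 18/25); (4, -4) → (68/25, 124/25)

image vertices: (-41/25, -38/25), (151/25, 18/25), (68/25, 124/25)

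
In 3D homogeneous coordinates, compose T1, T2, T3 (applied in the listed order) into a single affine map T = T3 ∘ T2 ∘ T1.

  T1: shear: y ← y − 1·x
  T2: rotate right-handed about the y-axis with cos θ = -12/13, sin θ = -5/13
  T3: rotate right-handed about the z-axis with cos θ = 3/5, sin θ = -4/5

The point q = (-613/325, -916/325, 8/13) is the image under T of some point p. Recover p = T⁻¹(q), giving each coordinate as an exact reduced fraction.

p = (-4/5, -4, -1)

T1 = [1 0 0 0; -1 1 0 0; 0 0 1 0; 0 0 0 1]
T2·T1 = [-12/13 0 -5/13 0; -1 1 0 0; 5/13 0 -12/13 0; 0 0 0 1]
T3·…·T1 = [-88/65 4/5 -3/13 0; 9/65 3/5 4/13 0; 5/13 0 -12/13 0; 0 0 0 1]
det M = 1; M⁻¹ = [-36/65 48/65 5/13 0; 16/65 87/65 5/13 0; -3/13 4/13 -12/13 0; 0 0 0 1]
M⁻¹ · (-613/325, -916/325, 8/13)ᵀ = (-4/5, -4, -1)ᵀ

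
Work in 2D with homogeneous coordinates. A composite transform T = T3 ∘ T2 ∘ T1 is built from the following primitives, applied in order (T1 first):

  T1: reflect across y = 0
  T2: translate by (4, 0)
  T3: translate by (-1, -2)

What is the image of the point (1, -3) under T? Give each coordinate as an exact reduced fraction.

T(p) = (4, 1)

T1 reflect across y = 0: (1, -3) → (1, 3)
T2 translate by (4, 0): (1, 3) → (5, 3)
T3 translate by (-1, -2): (5, 3) → (4, 1)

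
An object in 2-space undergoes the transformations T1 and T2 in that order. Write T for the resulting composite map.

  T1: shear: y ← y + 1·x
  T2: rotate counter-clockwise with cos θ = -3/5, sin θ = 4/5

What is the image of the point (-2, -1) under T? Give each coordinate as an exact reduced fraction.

T1 shear: y ← y + 1·x: (-2, -1) → (-2, -3)
T2 rotate counter-clockwise with cos θ = -3/5, sin θ = 4/5: (-2, -3) → (18/5, 1/5)

T(p) = (18/5, 1/5)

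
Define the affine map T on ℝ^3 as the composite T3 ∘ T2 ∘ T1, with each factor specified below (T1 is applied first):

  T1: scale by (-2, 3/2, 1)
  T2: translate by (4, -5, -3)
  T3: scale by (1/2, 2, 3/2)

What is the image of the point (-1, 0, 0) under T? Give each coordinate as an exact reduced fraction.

T1 scale by (-2, 3/2, 1): (-1, 0, 0) → (2, 0, 0)
T2 translate by (4, -5, -3): (2, 0, 0) → (6, -5, -3)
T3 scale by (1/2, 2, 3/2): (6, -5, -3) → (3, -10, -9/2)

T(p) = (3, -10, -9/2)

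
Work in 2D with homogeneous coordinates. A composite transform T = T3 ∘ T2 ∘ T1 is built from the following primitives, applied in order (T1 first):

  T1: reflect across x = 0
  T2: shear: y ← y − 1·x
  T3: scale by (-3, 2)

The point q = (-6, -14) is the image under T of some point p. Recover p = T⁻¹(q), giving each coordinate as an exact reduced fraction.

p = (-2, -5)

T1 = [-1 0 0; 0 1 0; 0 0 1]
T2·T1 = [-1 0 0; 1 1 0; 0 0 1]
T3·…·T1 = [3 0 0; 2 2 0; 0 0 1]
det M = 6; M⁻¹ = [1/3 0 0; -1/3 1/2 0; 0 0 1]
M⁻¹ · (-6, -14)ᵀ = (-2, -5)ᵀ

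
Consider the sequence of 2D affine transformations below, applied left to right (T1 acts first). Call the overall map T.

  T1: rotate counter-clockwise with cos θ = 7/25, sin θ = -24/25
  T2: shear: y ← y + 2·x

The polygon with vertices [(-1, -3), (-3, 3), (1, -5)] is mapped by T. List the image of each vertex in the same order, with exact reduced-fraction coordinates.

T1 rotate counter-clockwise with cos θ = 7/25, sin θ = -24/25: (-1, -3) → (-79/25, 3/25); (-3, 3) → (51/25, 93/25); (1, -5) → (-113/25, -59/25)
T2 shear: y ← y + 2·x: (-79/25, 3/25) → (-79/25, -31/5); (51/25, 93/25) → (51/25, 39/5); (-113/25, -59/25) → (-113/25, -57/5)

image vertices: (-79/25, -31/5), (51/25, 39/5), (-113/25, -57/5)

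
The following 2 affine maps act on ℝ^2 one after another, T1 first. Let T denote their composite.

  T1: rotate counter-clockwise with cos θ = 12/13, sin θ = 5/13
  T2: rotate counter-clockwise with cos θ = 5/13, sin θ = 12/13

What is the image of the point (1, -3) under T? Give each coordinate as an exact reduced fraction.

T1 rotate counter-clockwise with cos θ = 12/13, sin θ = 5/13: (1, -3) → (27/13, -31/13)
T2 rotate counter-clockwise with cos θ = 5/13, sin θ = 12/13: (27/13, -31/13) → (3, 1)

T(p) = (3, 1)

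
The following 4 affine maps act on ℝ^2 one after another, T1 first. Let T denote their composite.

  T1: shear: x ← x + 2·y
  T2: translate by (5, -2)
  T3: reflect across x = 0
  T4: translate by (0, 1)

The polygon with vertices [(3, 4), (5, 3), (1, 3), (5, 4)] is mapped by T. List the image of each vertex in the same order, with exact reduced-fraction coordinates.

T1 shear: x ← x + 2·y: (3, 4) → (11, 4); (5, 3) → (11, 3); (1, 3) → (7, 3); (5, 4) → (13, 4)
T2 translate by (5, -2): (11, 4) → (16, 2); (11, 3) → (16, 1); (7, 3) → (12, 1); (13, 4) → (18, 2)
T3 reflect across x = 0: (16, 2) → (-16, 2); (16, 1) → (-16, 1); (12, 1) → (-12, 1); (18, 2) → (-18, 2)
T4 translate by (0, 1): (-16, 2) → (-16, 3); (-16, 1) → (-16, 2); (-12, 1) → (-12, 2); (-18, 2) → (-18, 3)

image vertices: (-16, 3), (-16, 2), (-12, 2), (-18, 3)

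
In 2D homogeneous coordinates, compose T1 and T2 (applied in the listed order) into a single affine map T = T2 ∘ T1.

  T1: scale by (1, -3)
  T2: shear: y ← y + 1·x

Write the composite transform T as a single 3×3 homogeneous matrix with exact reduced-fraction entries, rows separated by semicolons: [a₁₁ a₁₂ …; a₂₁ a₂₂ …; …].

T = [1 0 0; 1 -3 0; 0 0 1]

T1 = [1 0 0; 0 -3 0; 0 0 1]
T2·T1 = [1 0 0; 1 -3 0; 0 0 1]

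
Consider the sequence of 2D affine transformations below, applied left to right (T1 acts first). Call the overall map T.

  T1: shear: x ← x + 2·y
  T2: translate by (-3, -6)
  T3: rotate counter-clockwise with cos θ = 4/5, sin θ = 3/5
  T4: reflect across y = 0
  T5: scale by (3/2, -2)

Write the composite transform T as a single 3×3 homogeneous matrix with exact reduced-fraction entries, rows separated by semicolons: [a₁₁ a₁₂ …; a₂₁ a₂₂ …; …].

T = [6/5 3/2 9/5; 6/5 4 -66/5; 0 0 1]

T1 = [1 2 0; 0 1 0; 0 0 1]
T2·T1 = [1 2 -3; 0 1 -6; 0 0 1]
T3·…·T1 = [4/5 1 6/5; 3/5 2 -33/5; 0 0 1]
T4·…·T1 = [4/5 1 6/5; -3/5 -2 33/5; 0 0 1]
T5·…·T1 = [6/5 3/2 9/5; 6/5 4 -66/5; 0 0 1]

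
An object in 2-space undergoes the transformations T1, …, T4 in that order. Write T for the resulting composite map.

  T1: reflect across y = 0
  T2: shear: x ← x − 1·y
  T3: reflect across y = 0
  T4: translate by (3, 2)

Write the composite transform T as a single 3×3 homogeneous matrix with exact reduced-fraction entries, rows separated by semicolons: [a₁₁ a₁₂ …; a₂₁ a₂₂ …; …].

T = [1 1 3; 0 1 2; 0 0 1]

T1 = [1 0 0; 0 -1 0; 0 0 1]
T2·T1 = [1 1 0; 0 -1 0; 0 0 1]
T3·…·T1 = [1 1 0; 0 1 0; 0 0 1]
T4·…·T1 = [1 1 3; 0 1 2; 0 0 1]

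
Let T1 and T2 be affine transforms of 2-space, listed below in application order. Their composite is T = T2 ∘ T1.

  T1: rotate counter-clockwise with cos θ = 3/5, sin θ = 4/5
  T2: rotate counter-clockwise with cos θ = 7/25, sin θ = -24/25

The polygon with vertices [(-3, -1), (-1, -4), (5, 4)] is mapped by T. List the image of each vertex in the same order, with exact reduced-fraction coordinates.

image vertices: (-79/25, 3/25), (-293/125, -424/125), (761/125, 248/125)

T1 rotate counter-clockwise with cos θ = 3/5, sin θ = 4/5: (-3, -1) → (-1, -3); (-1, -4) → (13/5, -16/5); (5, 4) → (-1/5, 32/5)
T2 rotate counter-clockwise with cos θ = 7/25, sin θ = -24/25: (-1, -3) → (-79/25, 3/25); (13/5, -16/5) → (-293/125, -424/125); (-1/5, 32/5) → (761/125, 248/125)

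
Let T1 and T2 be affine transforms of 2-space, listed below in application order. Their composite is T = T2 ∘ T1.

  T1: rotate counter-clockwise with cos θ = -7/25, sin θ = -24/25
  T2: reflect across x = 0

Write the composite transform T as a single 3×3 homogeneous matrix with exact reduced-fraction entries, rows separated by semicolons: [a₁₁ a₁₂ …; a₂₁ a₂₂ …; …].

T = [7/25 -24/25 0; -24/25 -7/25 0; 0 0 1]

T1 = [-7/25 24/25 0; -24/25 -7/25 0; 0 0 1]
T2·T1 = [7/25 -24/25 0; -24/25 -7/25 0; 0 0 1]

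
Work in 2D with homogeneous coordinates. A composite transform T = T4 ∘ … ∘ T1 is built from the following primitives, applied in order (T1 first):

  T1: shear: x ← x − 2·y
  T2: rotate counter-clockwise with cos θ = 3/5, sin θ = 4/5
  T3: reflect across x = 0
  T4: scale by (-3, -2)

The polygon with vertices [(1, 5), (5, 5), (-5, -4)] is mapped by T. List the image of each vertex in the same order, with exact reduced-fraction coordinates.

T1 shear: x ← x − 2·y: (1, 5) → (-9, 5); (5, 5) → (-5, 5); (-5, -4) → (3, -4)
T2 rotate counter-clockwise with cos θ = 3/5, sin θ = 4/5: (-9, 5) → (-47/5, -21/5); (-5, 5) → (-7, -1); (3, -4) → (5, 0)
T3 reflect across x = 0: (-47/5, -21/5) → (47/5, -21/5); (-7, -1) → (7, -1); (5, 0) → (-5, 0)
T4 scale by (-3, -2): (47/5, -21/5) → (-141/5, 42/5); (7, -1) → (-21, 2); (-5, 0) → (15, 0)

image vertices: (-141/5, 42/5), (-21, 2), (15, 0)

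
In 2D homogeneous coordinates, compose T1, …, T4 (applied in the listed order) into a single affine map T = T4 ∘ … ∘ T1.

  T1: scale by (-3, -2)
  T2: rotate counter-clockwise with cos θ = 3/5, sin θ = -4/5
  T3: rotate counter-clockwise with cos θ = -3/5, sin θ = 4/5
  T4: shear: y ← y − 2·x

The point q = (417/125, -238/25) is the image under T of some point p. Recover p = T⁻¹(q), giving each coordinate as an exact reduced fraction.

p = (3/5, 2)

T1 = [-3 0 0; 0 -2 0; 0 0 1]
T2·T1 = [-9/5 -8/5 0; 12/5 -6/5 0; 0 0 1]
T3·…·T1 = [-21/25 48/25 0; -72/25 -14/25 0; 0 0 1]
T4·…·T1 = [-21/25 48/25 0; -6/5 -22/5 0; 0 0 1]
det M = 6; M⁻¹ = [-11/15 -8/25 0; 1/5 -7/50 0; 0 0 1]
M⁻¹ · (417/125, -238/25)ᵀ = (3/5, 2)ᵀ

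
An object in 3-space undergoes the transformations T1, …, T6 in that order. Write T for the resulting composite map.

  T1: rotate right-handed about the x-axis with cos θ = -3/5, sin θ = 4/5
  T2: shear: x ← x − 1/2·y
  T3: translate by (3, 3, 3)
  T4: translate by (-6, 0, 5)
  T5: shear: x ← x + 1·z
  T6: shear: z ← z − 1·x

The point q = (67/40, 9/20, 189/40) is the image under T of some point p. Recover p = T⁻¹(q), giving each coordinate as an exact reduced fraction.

T1 = [1 0 0 0; 0 -3/5 -4/5 0; 0 4/5 -3/5 0; 0 0 0 1]
T2·T1 = [1 3/10 2/5 0; 0 -3/5 -4/5 0; 0 4/5 -3/5 0; 0 0 0 1]
T3·…·T1 = [1 3/10 2/5 3; 0 -3/5 -4/5 3; 0 4/5 -3/5 3; 0 0 0 1]
T4·…·T1 = [1 3/10 2/5 -3; 0 -3/5 -4/5 3; 0 4/5 -3/5 8; 0 0 0 1]
T5·…·T1 = [1 11/10 -1/5 5; 0 -3/5 -4/5 3; 0 4/5 -3/5 8; 0 0 0 1]
T6·…·T1 = [1 11/10 -1/5 5; 0 -3/5 -4/5 3; -1 -3/10 -2/5 3; 0 0 0 1]
det M = 1; M⁻¹ = [0 1/2 -1 3/2; 4/5 -3/5 4/5 -23/5; -3/5 -4/5 -3/5 36/5; 0 0 0 1]
M⁻¹ · (67/40, 9/20, 189/40)ᵀ = (-3, 1/4, 3)ᵀ

p = (-3, 1/4, 3)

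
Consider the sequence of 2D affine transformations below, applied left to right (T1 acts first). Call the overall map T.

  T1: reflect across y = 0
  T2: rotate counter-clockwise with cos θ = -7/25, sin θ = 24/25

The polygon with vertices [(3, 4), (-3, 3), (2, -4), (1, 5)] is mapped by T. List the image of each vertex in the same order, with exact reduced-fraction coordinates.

T1 reflect across y = 0: (3, 4) → (3, -4); (-3, 3) → (-3, -3); (2, -4) → (2, 4); (1, 5) → (1, -5)
T2 rotate counter-clockwise with cos θ = -7/25, sin θ = 24/25: (3, -4) → (3, 4); (-3, -3) → (93/25, -51/25); (2, 4) → (-22/5, 4/5); (1, -5) → (113/25, 59/25)

image vertices: (3, 4), (93/25, -51/25), (-22/5, 4/5), (113/25, 59/25)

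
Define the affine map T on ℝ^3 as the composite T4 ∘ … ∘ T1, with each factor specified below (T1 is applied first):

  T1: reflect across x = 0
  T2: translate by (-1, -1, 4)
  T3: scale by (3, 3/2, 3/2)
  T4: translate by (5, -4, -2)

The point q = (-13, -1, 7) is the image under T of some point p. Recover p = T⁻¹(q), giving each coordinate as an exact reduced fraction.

p = (5, 3, 2)

T1 = [-1 0 0 0; 0 1 0 0; 0 0 1 0; 0 0 0 1]
T2·T1 = [-1 0 0 -1; 0 1 0 -1; 0 0 1 4; 0 0 0 1]
T3·…·T1 = [-3 0 0 -3; 0 3/2 0 -3/2; 0 0 3/2 6; 0 0 0 1]
T4·…·T1 = [-3 0 0 2; 0 3/2 0 -11/2; 0 0 3/2 4; 0 0 0 1]
det M = -27/4; M⁻¹ = [-1/3 0 0 2/3; 0 2/3 0 11/3; 0 0 2/3 -8/3; 0 0 0 1]
M⁻¹ · (-13, -1, 7)ᵀ = (5, 3, 2)ᵀ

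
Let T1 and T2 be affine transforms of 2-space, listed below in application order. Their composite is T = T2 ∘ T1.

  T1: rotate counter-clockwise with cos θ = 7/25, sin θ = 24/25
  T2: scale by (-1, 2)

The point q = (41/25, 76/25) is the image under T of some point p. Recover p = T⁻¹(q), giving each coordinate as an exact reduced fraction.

p = (1, 2)

T1 = [7/25 -24/25 0; 24/25 7/25 0; 0 0 1]
T2·T1 = [-7/25 24/25 0; 48/25 14/25 0; 0 0 1]
det M = -2; M⁻¹ = [-7/25 12/25 0; 24/25 7/50 0; 0 0 1]
M⁻¹ · (41/25, 76/25)ᵀ = (1, 2)ᵀ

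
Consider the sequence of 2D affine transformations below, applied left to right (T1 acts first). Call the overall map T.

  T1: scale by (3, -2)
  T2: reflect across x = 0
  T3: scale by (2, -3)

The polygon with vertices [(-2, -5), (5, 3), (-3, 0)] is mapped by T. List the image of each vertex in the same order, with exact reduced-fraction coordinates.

T1 scale by (3, -2): (-2, -5) → (-6, 10); (5, 3) → (15, -6); (-3, 0) → (-9, 0)
T2 reflect across x = 0: (-6, 10) → (6, 10); (15, -6) → (-15, -6); (-9, 0) → (9, 0)
T3 scale by (2, -3): (6, 10) → (12, -30); (-15, -6) → (-30, 18); (9, 0) → (18, 0)

image vertices: (12, -30), (-30, 18), (18, 0)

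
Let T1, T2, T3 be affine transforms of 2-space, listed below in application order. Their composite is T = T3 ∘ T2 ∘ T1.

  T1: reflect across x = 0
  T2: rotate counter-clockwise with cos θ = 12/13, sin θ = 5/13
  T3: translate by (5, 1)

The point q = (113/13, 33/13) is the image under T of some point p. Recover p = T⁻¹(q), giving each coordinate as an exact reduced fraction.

p = (-4, 0)

T1 = [-1 0 0; 0 1 0; 0 0 1]
T2·T1 = [-12/13 -5/13 0; -5/13 12/13 0; 0 0 1]
T3·…·T1 = [-12/13 -5/13 5; -5/13 12/13 1; 0 0 1]
det M = -1; M⁻¹ = [-12/13 -5/13 5; -5/13 12/13 1; 0 0 1]
M⁻¹ · (113/13, 33/13)ᵀ = (-4, 0)ᵀ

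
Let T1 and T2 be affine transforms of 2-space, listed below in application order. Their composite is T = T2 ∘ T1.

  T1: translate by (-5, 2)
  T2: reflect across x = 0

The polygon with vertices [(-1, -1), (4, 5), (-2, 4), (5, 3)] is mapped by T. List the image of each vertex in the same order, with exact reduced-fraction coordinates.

T1 translate by (-5, 2): (-1, -1) → (-6, 1); (4, 5) → (-1, 7); (-2, 4) → (-7, 6); (5, 3) → (0, 5)
T2 reflect across x = 0: (-6, 1) → (6, 1); (-1, 7) → (1, 7); (-7, 6) → (7, 6); (0, 5) → (0, 5)

image vertices: (6, 1), (1, 7), (7, 6), (0, 5)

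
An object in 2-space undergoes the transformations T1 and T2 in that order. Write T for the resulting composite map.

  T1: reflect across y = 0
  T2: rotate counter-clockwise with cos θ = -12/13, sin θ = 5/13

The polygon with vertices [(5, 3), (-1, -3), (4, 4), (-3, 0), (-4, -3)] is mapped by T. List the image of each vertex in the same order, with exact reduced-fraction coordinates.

T1 reflect across y = 0: (5, 3) → (5, -3); (-1, -3) → (-1, 3); (4, 4) → (4, -4); (-3, 0) → (-3, 0); (-4, -3) → (-4, 3)
T2 rotate counter-clockwise with cos θ = -12/13, sin θ = 5/13: (5, -3) → (-45/13, 61/13); (-1, 3) → (-3/13, -41/13); (4, -4) → (-28/13, 68/13); (-3, 0) → (36/13, -15/13); (-4, 3) → (33/13, -56/13)

image vertices: (-45/13, 61/13), (-3/13, -41/13), (-28/13, 68/13), (36/13, -15/13), (33/13, -56/13)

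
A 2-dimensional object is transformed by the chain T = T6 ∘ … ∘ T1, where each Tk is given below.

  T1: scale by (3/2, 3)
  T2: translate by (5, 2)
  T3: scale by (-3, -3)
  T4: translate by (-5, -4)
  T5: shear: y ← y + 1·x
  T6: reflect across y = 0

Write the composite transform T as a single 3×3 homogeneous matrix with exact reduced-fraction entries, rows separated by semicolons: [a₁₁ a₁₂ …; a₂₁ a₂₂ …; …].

T1 = [3/2 0 0; 0 3 0; 0 0 1]
T2·T1 = [3/2 0 5; 0 3 2; 0 0 1]
T3·…·T1 = [-9/2 0 -15; 0 -9 -6; 0 0 1]
T4·…·T1 = [-9/2 0 -20; 0 -9 -10; 0 0 1]
T5·…·T1 = [-9/2 0 -20; -9/2 -9 -30; 0 0 1]
T6·…·T1 = [-9/2 0 -20; 9/2 9 30; 0 0 1]

T = [-9/2 0 -20; 9/2 9 30; 0 0 1]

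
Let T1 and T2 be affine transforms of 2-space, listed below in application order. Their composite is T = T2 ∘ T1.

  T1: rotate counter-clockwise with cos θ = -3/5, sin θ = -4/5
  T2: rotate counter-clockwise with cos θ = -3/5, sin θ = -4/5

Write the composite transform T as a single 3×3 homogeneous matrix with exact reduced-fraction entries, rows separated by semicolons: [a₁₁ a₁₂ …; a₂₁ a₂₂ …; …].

T1 = [-3/5 4/5 0; -4/5 -3/5 0; 0 0 1]
T2·T1 = [-7/25 -24/25 0; 24/25 -7/25 0; 0 0 1]

T = [-7/25 -24/25 0; 24/25 -7/25 0; 0 0 1]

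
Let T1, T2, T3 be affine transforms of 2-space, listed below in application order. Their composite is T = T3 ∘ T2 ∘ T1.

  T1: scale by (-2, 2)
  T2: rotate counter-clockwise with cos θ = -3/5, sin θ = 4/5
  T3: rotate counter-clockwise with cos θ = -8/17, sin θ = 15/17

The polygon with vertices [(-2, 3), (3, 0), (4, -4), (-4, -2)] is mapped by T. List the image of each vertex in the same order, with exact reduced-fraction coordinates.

image vertices: (318/85, -524/85), (216/85, 462/85), (-328/85, 904/85), (-596/85, -472/85)

T1 scale by (-2, 2): (-2, 3) → (4, 6); (3, 0) → (-6, 0); (4, -4) → (-8, -8); (-4, -2) → (8, -4)
T2 rotate counter-clockwise with cos θ = -3/5, sin θ = 4/5: (4, 6) → (-36/5, -2/5); (-6, 0) → (18/5, -24/5); (-8, -8) → (56/5, -8/5); (8, -4) → (-8/5, 44/5)
T3 rotate counter-clockwise with cos θ = -8/17, sin θ = 15/17: (-36/5, -2/5) → (318/85, -524/85); (18/5, -24/5) → (216/85, 462/85); (56/5, -8/5) → (-328/85, 904/85); (-8/5, 44/5) → (-596/85, -472/85)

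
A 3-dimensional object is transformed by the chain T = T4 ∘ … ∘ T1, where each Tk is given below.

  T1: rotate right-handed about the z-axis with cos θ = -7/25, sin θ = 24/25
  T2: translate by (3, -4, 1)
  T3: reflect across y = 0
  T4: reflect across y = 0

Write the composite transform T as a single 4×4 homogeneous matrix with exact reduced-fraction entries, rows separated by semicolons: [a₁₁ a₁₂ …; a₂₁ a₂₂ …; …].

T1 = [-7/25 -24/25 0 0; 24/25 -7/25 0 0; 0 0 1 0; 0 0 0 1]
T2·T1 = [-7/25 -24/25 0 3; 24/25 -7/25 0 -4; 0 0 1 1; 0 0 0 1]
T3·…·T1 = [-7/25 -24/25 0 3; -24/25 7/25 0 4; 0 0 1 1; 0 0 0 1]
T4·…·T1 = [-7/25 -24/25 0 3; 24/25 -7/25 0 -4; 0 0 1 1; 0 0 0 1]

T = [-7/25 -24/25 0 3; 24/25 -7/25 0 -4; 0 0 1 1; 0 0 0 1]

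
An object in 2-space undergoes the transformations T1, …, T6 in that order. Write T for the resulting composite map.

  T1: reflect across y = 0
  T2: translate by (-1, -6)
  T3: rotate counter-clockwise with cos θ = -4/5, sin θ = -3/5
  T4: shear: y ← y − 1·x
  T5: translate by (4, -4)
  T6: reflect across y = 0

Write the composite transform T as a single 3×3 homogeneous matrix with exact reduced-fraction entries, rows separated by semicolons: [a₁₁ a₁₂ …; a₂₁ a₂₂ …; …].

T1 = [1 0 0; 0 -1 0; 0 0 1]
T2·T1 = [1 0 -1; 0 -1 -6; 0 0 1]
T3·…·T1 = [-4/5 -3/5 -14/5; -3/5 4/5 27/5; 0 0 1]
T4·…·T1 = [-4/5 -3/5 -14/5; 1/5 7/5 41/5; 0 0 1]
T5·…·T1 = [-4/5 -3/5 6/5; 1/5 7/5 21/5; 0 0 1]
T6·…·T1 = [-4/5 -3/5 6/5; -1/5 -7/5 -21/5; 0 0 1]

T = [-4/5 -3/5 6/5; -1/5 -7/5 -21/5; 0 0 1]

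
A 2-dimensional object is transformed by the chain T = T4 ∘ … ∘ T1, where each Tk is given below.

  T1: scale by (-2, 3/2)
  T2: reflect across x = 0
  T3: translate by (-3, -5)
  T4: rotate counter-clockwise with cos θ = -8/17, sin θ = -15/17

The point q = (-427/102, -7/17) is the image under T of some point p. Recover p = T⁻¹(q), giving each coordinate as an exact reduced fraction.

T1 = [-2 0 0; 0 3/2 0; 0 0 1]
T2·T1 = [2 0 0; 0 3/2 0; 0 0 1]
T3·…·T1 = [2 0 -3; 0 3/2 -5; 0 0 1]
T4·…·T1 = [-16/17 45/34 -3; -30/17 -12/17 5; 0 0 1]
det M = 3; M⁻¹ = [-4/17 -15/34 3/2; 10/17 -16/51 10/3; 0 0 1]
M⁻¹ · (-427/102, -7/17)ᵀ = (8/3, 1)ᵀ

p = (8/3, 1)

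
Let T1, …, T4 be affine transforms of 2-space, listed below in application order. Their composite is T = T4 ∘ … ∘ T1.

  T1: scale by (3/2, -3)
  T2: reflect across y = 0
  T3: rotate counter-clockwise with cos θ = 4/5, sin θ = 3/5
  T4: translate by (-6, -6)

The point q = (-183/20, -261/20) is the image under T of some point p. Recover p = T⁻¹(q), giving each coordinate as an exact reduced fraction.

T1 = [3/2 0 0; 0 -3 0; 0 0 1]
T2·T1 = [3/2 0 0; 0 3 0; 0 0 1]
T3·…·T1 = [6/5 -9/5 0; 9/10 12/5 0; 0 0 1]
T4·…·T1 = [6/5 -9/5 -6; 9/10 12/5 -6; 0 0 1]
det M = 9/2; M⁻¹ = [8/15 2/5 28/5; -1/5 4/15 2/5; 0 0 1]
M⁻¹ · (-183/20, -261/20)ᵀ = (-9/2, -5/4)ᵀ

p = (-9/2, -5/4)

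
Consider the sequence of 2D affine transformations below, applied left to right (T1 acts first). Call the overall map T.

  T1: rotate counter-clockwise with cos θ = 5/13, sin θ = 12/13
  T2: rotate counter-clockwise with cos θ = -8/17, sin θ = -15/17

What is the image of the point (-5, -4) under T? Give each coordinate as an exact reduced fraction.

T1 rotate counter-clockwise with cos θ = 5/13, sin θ = 12/13: (-5, -4) → (23/13, -80/13)
T2 rotate counter-clockwise with cos θ = -8/17, sin θ = -15/17: (23/13, -80/13) → (-1384/221, 295/221)

T(p) = (-1384/221, 295/221)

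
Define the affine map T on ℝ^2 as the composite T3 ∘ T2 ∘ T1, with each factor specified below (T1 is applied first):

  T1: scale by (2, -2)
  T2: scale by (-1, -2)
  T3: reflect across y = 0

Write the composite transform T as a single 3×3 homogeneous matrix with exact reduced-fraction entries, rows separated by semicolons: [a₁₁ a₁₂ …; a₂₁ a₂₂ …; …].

T = [-2 0 0; 0 -4 0; 0 0 1]

T1 = [2 0 0; 0 -2 0; 0 0 1]
T2·T1 = [-2 0 0; 0 4 0; 0 0 1]
T3·…·T1 = [-2 0 0; 0 -4 0; 0 0 1]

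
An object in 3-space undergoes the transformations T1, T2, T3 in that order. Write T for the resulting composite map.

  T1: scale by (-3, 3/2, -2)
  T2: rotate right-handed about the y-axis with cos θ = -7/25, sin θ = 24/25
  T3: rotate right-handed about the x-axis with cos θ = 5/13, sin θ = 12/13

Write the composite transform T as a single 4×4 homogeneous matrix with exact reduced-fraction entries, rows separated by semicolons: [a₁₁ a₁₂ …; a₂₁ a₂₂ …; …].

T = [21/25 0 -48/25 0; -864/325 15/26 -168/325 0; 72/65 18/13 14/65 0; 0 0 0 1]

T1 = [-3 0 0 0; 0 3/2 0 0; 0 0 -2 0; 0 0 0 1]
T2·T1 = [21/25 0 -48/25 0; 0 3/2 0 0; 72/25 0 14/25 0; 0 0 0 1]
T3·…·T1 = [21/25 0 -48/25 0; -864/325 15/26 -168/325 0; 72/65 18/13 14/65 0; 0 0 0 1]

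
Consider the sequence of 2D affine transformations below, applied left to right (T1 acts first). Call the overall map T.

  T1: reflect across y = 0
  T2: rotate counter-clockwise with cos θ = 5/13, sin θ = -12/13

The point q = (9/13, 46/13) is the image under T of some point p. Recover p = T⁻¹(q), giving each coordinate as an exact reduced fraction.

T1 = [1 0 0; 0 -1 0; 0 0 1]
T2·T1 = [5/13 -12/13 0; -12/13 -5/13 0; 0 0 1]
det M = -1; M⁻¹ = [5/13 -12/13 0; -12/13 -5/13 0; 0 0 1]
M⁻¹ · (9/13, 46/13)ᵀ = (-3, -2)ᵀ

p = (-3, -2)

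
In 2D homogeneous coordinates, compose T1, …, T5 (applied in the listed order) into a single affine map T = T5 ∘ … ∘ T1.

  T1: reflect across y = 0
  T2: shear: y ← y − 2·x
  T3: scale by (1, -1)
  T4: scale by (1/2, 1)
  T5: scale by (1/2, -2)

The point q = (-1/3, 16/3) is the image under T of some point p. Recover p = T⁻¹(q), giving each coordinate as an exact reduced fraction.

T1 = [1 0 0; 0 -1 0; 0 0 1]
T2·T1 = [1 0 0; -2 -1 0; 0 0 1]
T3·…·T1 = [1 0 0; 2 1 0; 0 0 1]
T4·…·T1 = [1/2 0 0; 2 1 0; 0 0 1]
T5·…·T1 = [1/4 0 0; -4 -2 0; 0 0 1]
det M = -1/2; M⁻¹ = [4 0 0; -8 -1/2 0; 0 0 1]
M⁻¹ · (-1/3, 16/3)ᵀ = (-4/3, 0)ᵀ

p = (-4/3, 0)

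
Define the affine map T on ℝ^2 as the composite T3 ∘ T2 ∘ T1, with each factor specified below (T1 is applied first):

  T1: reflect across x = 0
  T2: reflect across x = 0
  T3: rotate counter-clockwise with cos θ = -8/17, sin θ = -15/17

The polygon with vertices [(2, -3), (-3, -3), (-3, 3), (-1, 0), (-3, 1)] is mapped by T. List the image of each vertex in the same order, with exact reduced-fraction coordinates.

T1 reflect across x = 0: (2, -3) → (-2, -3); (-3, -3) → (3, -3); (-3, 3) → (3, 3); (-1, 0) → (1, 0); (-3, 1) → (3, 1)
T2 reflect across x = 0: (-2, -3) → (2, -3); (3, -3) → (-3, -3); (3, 3) → (-3, 3); (1, 0) → (-1, 0); (3, 1) → (-3, 1)
T3 rotate counter-clockwise with cos θ = -8/17, sin θ = -15/17: (2, -3) → (-61/17, -6/17); (-3, -3) → (-21/17, 69/17); (-3, 3) → (69/17, 21/17); (-1, 0) → (8/17, 15/17); (-3, 1) → (39/17, 37/17)

image vertices: (-61/17, -6/17), (-21/17, 69/17), (69/17, 21/17), (8/17, 15/17), (39/17, 37/17)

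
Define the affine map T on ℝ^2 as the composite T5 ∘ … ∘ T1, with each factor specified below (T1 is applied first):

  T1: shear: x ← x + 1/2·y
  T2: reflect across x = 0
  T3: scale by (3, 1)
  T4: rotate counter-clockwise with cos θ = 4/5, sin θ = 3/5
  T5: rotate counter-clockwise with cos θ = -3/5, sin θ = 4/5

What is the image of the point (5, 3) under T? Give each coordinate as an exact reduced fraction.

T(p) = (447/25, -417/50)

T1 shear: x ← x + 1/2·y: (5, 3) → (13/2, 3)
T2 reflect across x = 0: (13/2, 3) → (-13/2, 3)
T3 scale by (3, 1): (-13/2, 3) → (-39/2, 3)
T4 rotate counter-clockwise with cos θ = 4/5, sin θ = 3/5: (-39/2, 3) → (-87/5, -93/10)
T5 rotate counter-clockwise with cos θ = -3/5, sin θ = 4/5: (-87/5, -93/10) → (447/25, -417/50)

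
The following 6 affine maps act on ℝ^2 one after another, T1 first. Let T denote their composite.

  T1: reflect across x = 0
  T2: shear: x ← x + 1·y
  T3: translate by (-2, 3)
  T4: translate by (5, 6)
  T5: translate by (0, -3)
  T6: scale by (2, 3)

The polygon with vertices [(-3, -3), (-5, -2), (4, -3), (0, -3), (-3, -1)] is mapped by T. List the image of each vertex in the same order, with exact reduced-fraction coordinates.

T1 reflect across x = 0: (-3, -3) → (3, -3); (-5, -2) → (5, -2); (4, -3) → (-4, -3); (0, -3) → (0, -3); (-3, -1) → (3, -1)
T2 shear: x ← x + 1·y: (3, -3) → (0, -3); (5, -2) → (3, -2); (-4, -3) → (-7, -3); (0, -3) → (-3, -3); (3, -1) → (2, -1)
T3 translate by (-2, 3): (0, -3) → (-2, 0); (3, -2) → (1, 1); (-7, -3) → (-9, 0); (-3, -3) → (-5, 0); (2, -1) → (0, 2)
T4 translate by (5, 6): (-2, 0) → (3, 6); (1, 1) → (6, 7); (-9, 0) → (-4, 6); (-5, 0) → (0, 6); (0, 2) → (5, 8)
T5 translate by (0, -3): (3, 6) → (3, 3); (6, 7) → (6, 4); (-4, 6) → (-4, 3); (0, 6) → (0, 3); (5, 8) → (5, 5)
T6 scale by (2, 3): (3, 3) → (6, 9); (6, 4) → (12, 12); (-4, 3) → (-8, 9); (0, 3) → (0, 9); (5, 5) → (10, 15)

image vertices: (6, 9), (12, 12), (-8, 9), (0, 9), (10, 15)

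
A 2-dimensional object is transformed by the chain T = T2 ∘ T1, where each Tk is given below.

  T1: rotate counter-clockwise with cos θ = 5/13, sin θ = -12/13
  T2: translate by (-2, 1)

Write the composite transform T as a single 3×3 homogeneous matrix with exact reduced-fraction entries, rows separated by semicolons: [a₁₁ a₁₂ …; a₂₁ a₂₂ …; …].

T = [5/13 12/13 -2; -12/13 5/13 1; 0 0 1]

T1 = [5/13 12/13 0; -12/13 5/13 0; 0 0 1]
T2·T1 = [5/13 12/13 -2; -12/13 5/13 1; 0 0 1]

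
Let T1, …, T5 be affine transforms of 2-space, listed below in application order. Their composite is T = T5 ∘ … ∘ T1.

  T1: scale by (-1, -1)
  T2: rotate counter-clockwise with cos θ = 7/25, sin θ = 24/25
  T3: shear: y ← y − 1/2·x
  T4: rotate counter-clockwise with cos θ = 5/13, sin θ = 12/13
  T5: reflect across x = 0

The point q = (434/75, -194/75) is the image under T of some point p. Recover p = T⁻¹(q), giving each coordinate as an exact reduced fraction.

p = (-2/3, -5)

T1 = [-1 0 0; 0 -1 0; 0 0 1]
T2·T1 = [-7/25 24/25 0; -24/25 -7/25 0; 0 0 1]
T3·…·T1 = [-7/25 24/25 0; -41/50 -19/25 0; 0 0 1]
T4·…·T1 = [211/325 348/325 0; -373/650 193/325 0; 0 0 1]
T5·…·T1 = [-211/325 -348/325 0; -373/650 193/325 0; 0 0 1]
det M = -1; M⁻¹ = [-193/325 -348/325 0; -373/650 211/325 0; 0 0 1]
M⁻¹ · (434/75, -194/75)ᵀ = (-2/3, -5)ᵀ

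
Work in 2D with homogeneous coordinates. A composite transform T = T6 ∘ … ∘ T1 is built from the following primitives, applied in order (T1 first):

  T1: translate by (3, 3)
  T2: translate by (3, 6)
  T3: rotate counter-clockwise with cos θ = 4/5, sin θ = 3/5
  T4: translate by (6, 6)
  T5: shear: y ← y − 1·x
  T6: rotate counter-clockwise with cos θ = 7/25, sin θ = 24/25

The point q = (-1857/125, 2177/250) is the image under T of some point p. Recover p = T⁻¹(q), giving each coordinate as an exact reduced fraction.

p = (3/2, 4)

T1 = [1 0 3; 0 1 3; 0 0 1]
T2·T1 = [1 0 6; 0 1 9; 0 0 1]
T3·…·T1 = [4/5 -3/5 -3/5; 3/5 4/5 54/5; 0 0 1]
T4·…·T1 = [4/5 -3/5 27/5; 3/5 4/5 84/5; 0 0 1]
T5·…·T1 = [4/5 -3/5 27/5; -1/5 7/5 57/5; 0 0 1]
T6·…·T1 = [52/125 -189/125 -1179/125; 89/125 -23/125 1047/125; 0 0 1]
det M = 1; M⁻¹ = [-23/125 189/125 -72/5; -89/125 52/125 -51/5; 0 0 1]
M⁻¹ · (-1857/125, 2177/250)ᵀ = (3/2, 4)ᵀ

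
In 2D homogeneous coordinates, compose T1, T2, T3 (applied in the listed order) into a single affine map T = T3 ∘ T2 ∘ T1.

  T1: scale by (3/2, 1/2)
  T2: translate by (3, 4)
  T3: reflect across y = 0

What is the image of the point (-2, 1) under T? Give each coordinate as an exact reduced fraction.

T(p) = (0, -9/2)

T1 scale by (3/2, 1/2): (-2, 1) → (-3, 1/2)
T2 translate by (3, 4): (-3, 1/2) → (0, 9/2)
T3 reflect across y = 0: (0, 9/2) → (0, -9/2)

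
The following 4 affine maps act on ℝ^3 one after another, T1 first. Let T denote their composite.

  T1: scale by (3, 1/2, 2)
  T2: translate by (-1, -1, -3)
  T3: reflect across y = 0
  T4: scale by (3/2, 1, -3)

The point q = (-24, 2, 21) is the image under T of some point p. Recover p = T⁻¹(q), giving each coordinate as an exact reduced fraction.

p = (-5, -2, -2)

T1 = [3 0 0 0; 0 1/2 0 0; 0 0 2 0; 0 0 0 1]
T2·T1 = [3 0 0 -1; 0 1/2 0 -1; 0 0 2 -3; 0 0 0 1]
T3·…·T1 = [3 0 0 -1; 0 -1/2 0 1; 0 0 2 -3; 0 0 0 1]
T4·…·T1 = [9/2 0 0 -3/2; 0 -1/2 0 1; 0 0 -6 9; 0 0 0 1]
det M = 27/2; M⁻¹ = [2/9 0 0 1/3; 0 -2 0 2; 0 0 -1/6 3/2; 0 0 0 1]
M⁻¹ · (-24, 2, 21)ᵀ = (-5, -2, -2)ᵀ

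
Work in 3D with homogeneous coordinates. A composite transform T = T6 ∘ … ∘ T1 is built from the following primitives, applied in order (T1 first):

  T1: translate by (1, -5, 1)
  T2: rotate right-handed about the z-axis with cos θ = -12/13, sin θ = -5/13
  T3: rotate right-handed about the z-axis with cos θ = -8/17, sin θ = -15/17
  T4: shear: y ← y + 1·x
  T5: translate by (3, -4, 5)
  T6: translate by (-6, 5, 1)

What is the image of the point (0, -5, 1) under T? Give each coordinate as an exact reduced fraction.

T(p) = (1558/221, 2452/221, 8)

T1 translate by (1, -5, 1): (0, -5, 1) → (1, -10, 2)
T2 rotate right-handed about the z-axis with cos θ = -12/13, sin θ = -5/13: (1, -10, 2) → (-62/13, 115/13, 2)
T3 rotate right-handed about the z-axis with cos θ = -8/17, sin θ = -15/17: (-62/13, 115/13, 2) → (2221/221, 10/221, 2)
T4 shear: y ← y + 1·x: (2221/221, 10/221, 2) → (2221/221, 2231/221, 2)
T5 translate by (3, -4, 5): (2221/221, 2231/221, 2) → (2884/221, 1347/221, 7)
T6 translate by (-6, 5, 1): (2884/221, 1347/221, 7) → (1558/221, 2452/221, 8)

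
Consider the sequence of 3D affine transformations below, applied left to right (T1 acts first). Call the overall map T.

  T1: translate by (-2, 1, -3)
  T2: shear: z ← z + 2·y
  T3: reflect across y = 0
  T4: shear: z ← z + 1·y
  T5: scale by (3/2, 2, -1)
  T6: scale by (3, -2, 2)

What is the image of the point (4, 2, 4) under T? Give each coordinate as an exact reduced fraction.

T1 translate by (-2, 1, -3): (4, 2, 4) → (2, 3, 1)
T2 shear: z ← z + 2·y: (2, 3, 1) → (2, 3, 7)
T3 reflect across y = 0: (2, 3, 7) → (2, -3, 7)
T4 shear: z ← z + 1·y: (2, -3, 7) → (2, -3, 4)
T5 scale by (3/2, 2, -1): (2, -3, 4) → (3, -6, -4)
T6 scale by (3, -2, 2): (3, -6, -4) → (9, 12, -8)

T(p) = (9, 12, -8)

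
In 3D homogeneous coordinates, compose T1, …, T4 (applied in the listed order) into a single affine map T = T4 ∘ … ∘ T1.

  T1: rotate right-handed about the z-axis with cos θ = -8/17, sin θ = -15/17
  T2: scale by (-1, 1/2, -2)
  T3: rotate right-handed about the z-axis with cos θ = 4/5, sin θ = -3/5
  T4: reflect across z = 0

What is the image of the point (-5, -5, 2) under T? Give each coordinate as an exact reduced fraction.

T(p) = (125/34, 25/17, 4)

T1 rotate right-handed about the z-axis with cos θ = -8/17, sin θ = -15/17: (-5, -5, 2) → (-35/17, 115/17, 2)
T2 scale by (-1, 1/2, -2): (-35/17, 115/17, 2) → (35/17, 115/34, -4)
T3 rotate right-handed about the z-axis with cos θ = 4/5, sin θ = -3/5: (35/17, 115/34, -4) → (125/34, 25/17, -4)
T4 reflect across z = 0: (125/34, 25/17, -4) → (125/34, 25/17, 4)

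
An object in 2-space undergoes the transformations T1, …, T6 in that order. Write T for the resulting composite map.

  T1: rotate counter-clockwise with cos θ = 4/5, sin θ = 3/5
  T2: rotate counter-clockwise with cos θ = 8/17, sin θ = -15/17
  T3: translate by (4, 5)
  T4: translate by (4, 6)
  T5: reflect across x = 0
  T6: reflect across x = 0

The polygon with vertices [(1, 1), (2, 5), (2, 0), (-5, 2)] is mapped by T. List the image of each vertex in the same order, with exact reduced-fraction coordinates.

T1 rotate counter-clockwise with cos θ = 4/5, sin θ = 3/5: (1, 1) → (1/5, 7/5); (2, 5) → (-7/5, 26/5); (2, 0) → (8/5, 6/5); (-5, 2) → (-26/5, -7/5)
T2 rotate counter-clockwise with cos θ = 8/17, sin θ = -15/17: (1/5, 7/5) → (113/85, 41/85); (-7/5, 26/5) → (334/85, 313/85); (8/5, 6/5) → (154/85, -72/85); (-26/5, -7/5) → (-313/85, 334/85)
T3 translate by (4, 5): (113/85, 41/85) → (453/85, 466/85); (334/85, 313/85) → (674/85, 738/85); (154/85, -72/85) → (494/85, 353/85); (-313/85, 334/85) → (27/85, 759/85)
T4 translate by (4, 6): (453/85, 466/85) → (793/85, 976/85); (674/85, 738/85) → (1014/85, 1248/85); (494/85, 353/85) → (834/85, 863/85); (27/85, 759/85) → (367/85, 1269/85)
T5 reflect across x = 0: (793/85, 976/85) → (-793/85, 976/85); (1014/85, 1248/85) → (-1014/85, 1248/85); (834/85, 863/85) → (-834/85, 863/85); (367/85, 1269/85) → (-367/85, 1269/85)
T6 reflect across x = 0: (-793/85, 976/85) → (793/85, 976/85); (-1014/85, 1248/85) → (1014/85, 1248/85); (-834/85, 863/85) → (834/85, 863/85); (-367/85, 1269/85) → (367/85, 1269/85)

image vertices: (793/85, 976/85), (1014/85, 1248/85), (834/85, 863/85), (367/85, 1269/85)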